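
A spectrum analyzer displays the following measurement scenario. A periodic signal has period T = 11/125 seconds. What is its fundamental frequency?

The fundamental frequency is the reciprocal of the period.
f = 1/T = 1/(11/125) = 125/11 Hz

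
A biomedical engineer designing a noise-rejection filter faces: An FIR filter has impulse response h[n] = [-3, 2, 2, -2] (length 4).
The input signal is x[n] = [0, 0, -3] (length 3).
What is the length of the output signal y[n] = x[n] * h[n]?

For linear convolution, the output length is:
len(y) = len(x) + len(h) - 1 = 3 + 4 - 1 = 6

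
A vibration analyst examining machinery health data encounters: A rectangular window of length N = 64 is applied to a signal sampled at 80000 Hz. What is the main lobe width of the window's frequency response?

For a rectangular window of length N,
the main lobe width in frequency is 2*f_s/N.
= 2*80000/64 = 2500 Hz
This determines the minimum frequency separation for resolving two sinusoids.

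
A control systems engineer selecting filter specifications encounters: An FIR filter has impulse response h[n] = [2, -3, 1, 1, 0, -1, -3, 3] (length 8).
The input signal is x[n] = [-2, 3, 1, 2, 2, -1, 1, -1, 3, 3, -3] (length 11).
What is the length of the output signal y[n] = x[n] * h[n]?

For linear convolution, the output length is:
len(y) = len(x) + len(h) - 1 = 11 + 8 - 1 = 18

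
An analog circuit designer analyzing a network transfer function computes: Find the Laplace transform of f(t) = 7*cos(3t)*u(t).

Standard pair: cos(wt)*u(t) <-> s/(s^2+w^2)
With w = 3: L{7*cos(3t)*u(t)} = 7s/(s^2+9)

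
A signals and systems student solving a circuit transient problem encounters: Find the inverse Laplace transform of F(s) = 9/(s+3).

Standard pair: k/(s+a) <-> k*e^(-at)*u(t)
With k=9, a=3: f(t) = 9*e^(-3t)*u(t)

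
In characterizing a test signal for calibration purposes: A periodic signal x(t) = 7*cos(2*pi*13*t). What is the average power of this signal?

Average power of A*cos(wt) is A^2/2.
P = 7^2 / 2 = 49/2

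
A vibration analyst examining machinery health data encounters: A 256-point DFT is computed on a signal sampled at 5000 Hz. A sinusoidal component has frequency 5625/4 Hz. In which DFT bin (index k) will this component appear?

DFT frequency resolution = f_s/N = 5000/256 = 625/32 Hz
Bin index k = f_signal / resolution = 5625/4 / 625/32 = 72
The signal frequency 5625/4 Hz falls in DFT bin k = 72.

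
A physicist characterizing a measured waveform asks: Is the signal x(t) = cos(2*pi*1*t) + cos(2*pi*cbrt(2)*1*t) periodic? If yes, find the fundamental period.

f1 = 1 Hz, f2 = 1*cbrt(2) Hz
Ratio f2/f1 = cbrt(2), which is irrational.
Since the frequency ratio is irrational, no common period exists.
The signal is not periodic.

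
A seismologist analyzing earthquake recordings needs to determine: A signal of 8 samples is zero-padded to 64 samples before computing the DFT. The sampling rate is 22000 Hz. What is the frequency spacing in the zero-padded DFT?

Original DFT: N = 8, resolution = f_s/N = 22000/8 = 2750 Hz
Zero-padded DFT: N = 64, resolution = f_s/N = 22000/64 = 1375/4 Hz
Zero-padding interpolates the spectrum (finer frequency grid)
but does NOT improve the true spectral resolution (ability to resolve close frequencies).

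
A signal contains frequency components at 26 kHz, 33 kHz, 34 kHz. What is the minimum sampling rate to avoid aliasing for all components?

The highest frequency component is f_max = 34 kHz.
Nyquist rate = 2 * f_max = 2 * 34 kHz = 68 kHz.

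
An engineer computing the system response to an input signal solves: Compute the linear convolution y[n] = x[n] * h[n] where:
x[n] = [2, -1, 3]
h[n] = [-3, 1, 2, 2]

y[n] = sum_k x[k]*h[n-k]. Output length = len(x) + len(h) - 1 = 3 + 4 - 1 = 6.
y[0] = 2*-3 = -6
y[1] = -1*-3 + 2*1 = 5
y[2] = 3*-3 + -1*1 + 2*2 = -6
y[3] = 3*1 + -1*2 + 2*2 = 5
y[4] = 3*2 + -1*2 = 4
y[5] = 3*2 = 6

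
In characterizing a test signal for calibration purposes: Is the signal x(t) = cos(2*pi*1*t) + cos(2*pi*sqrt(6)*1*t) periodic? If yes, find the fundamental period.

f1 = 1 Hz, f2 = 1*sqrt(6) Hz
Ratio f2/f1 = sqrt(6), which is irrational.
Since the frequency ratio is irrational, no common period exists.
The signal is not periodic.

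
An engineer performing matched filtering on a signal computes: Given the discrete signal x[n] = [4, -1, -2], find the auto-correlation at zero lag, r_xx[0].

The auto-correlation at zero lag r_xx[0] equals the signal energy.
r_xx[0] = sum of x[n]^2 = 4^2 + (-1)^2 + (-2)^2
= 16 + 1 + 4 = 21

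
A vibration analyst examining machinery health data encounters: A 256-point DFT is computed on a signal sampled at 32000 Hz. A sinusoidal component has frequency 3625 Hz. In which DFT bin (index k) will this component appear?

DFT frequency resolution = f_s/N = 32000/256 = 125 Hz
Bin index k = f_signal / resolution = 3625 / 125 = 29
The signal frequency 3625 Hz falls in DFT bin k = 29.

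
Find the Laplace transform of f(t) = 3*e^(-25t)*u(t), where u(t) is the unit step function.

Standard Laplace transform pair:
e^(-at)*u(t) <-> 1/(s+a)
With a = 25: L{3*e^(-25t)*u(t)} = 3/(s+25), ROC: Re(s) > -25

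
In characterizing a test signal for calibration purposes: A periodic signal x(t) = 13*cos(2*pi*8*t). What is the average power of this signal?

Average power of A*cos(wt) is A^2/2.
P = 13^2 / 2 = 169/2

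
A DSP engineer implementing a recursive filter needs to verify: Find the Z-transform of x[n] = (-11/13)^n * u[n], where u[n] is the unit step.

The Z-transform of a^n * u[n] is z/(z-a) for |z| > |a|.
Here a = -11/13, so X(z) = z/(z - (-11/13)) = 13z/(13z + 11)
ROC: |z| > 11/13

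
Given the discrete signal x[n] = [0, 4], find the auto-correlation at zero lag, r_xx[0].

The auto-correlation at zero lag r_xx[0] equals the signal energy.
r_xx[0] = sum of x[n]^2 = 0^2 + 4^2
= 0 + 16 = 16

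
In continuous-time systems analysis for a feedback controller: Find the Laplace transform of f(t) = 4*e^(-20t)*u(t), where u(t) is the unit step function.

Standard Laplace transform pair:
e^(-at)*u(t) <-> 1/(s+a)
With a = 20: L{4*e^(-20t)*u(t)} = 4/(s+20), ROC: Re(s) > -20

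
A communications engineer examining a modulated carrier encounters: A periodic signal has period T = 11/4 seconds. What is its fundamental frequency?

The fundamental frequency is the reciprocal of the period.
f = 1/T = 1/(11/4) = 4/11 Hz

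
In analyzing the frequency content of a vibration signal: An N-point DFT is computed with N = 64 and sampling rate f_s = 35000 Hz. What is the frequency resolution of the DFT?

DFT frequency resolution = f_s / N
= 35000 / 64 = 4375/8 Hz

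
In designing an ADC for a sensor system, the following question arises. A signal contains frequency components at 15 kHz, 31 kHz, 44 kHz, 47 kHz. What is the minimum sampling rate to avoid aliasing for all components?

The highest frequency component is f_max = 47 kHz.
Nyquist rate = 2 * f_max = 2 * 47 kHz = 94 kHz.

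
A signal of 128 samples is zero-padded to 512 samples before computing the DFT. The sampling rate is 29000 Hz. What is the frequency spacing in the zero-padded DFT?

Original DFT: N = 128, resolution = f_s/N = 29000/128 = 3625/16 Hz
Zero-padded DFT: N = 512, resolution = f_s/N = 29000/512 = 3625/64 Hz
Zero-padding interpolates the spectrum (finer frequency grid)
but does NOT improve the true spectral resolution (ability to resolve close frequencies).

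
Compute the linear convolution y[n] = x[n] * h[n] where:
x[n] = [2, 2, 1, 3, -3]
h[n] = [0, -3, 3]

y[n] = sum_k x[k]*h[n-k]. Output length = len(x) + len(h) - 1 = 5 + 3 - 1 = 7.
y[0] = 2*0 = 0
y[1] = 2*0 + 2*-3 = -6
y[2] = 1*0 + 2*-3 + 2*3 = 0
y[3] = 3*0 + 1*-3 + 2*3 = 3
y[4] = -3*0 + 3*-3 + 1*3 = -6
y[5] = -3*-3 + 3*3 = 18
y[6] = -3*3 = -9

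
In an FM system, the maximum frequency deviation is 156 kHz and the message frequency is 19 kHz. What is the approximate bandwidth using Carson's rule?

Carson's rule: BW = 2*(delta_f + f_m)
= 2*(156 + 19) kHz = 350 kHz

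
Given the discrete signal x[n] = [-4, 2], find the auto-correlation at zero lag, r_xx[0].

The auto-correlation at zero lag r_xx[0] equals the signal energy.
r_xx[0] = sum of x[n]^2 = (-4)^2 + 2^2
= 16 + 4 = 20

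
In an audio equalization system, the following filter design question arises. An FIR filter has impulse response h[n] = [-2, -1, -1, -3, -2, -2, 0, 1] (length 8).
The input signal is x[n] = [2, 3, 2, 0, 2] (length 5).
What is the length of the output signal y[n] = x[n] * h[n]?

For linear convolution, the output length is:
len(y) = len(x) + len(h) - 1 = 5 + 8 - 1 = 12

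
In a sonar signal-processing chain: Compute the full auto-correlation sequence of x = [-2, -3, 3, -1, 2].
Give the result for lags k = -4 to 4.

r_xx[k] = sum_m x[m]*x[m+k], indexed from 0, for k = -4 to 4:
  r_xx[-4] = x[4]*x[0] = -4
  r_xx[-3] = x[3]*x[0] + x[4]*x[1] = -4
  r_xx[-2] = x[2]*x[0] + x[3]*x[1] + x[4]*x[2] = 3
  r_xx[-1] = x[1]*x[0] + x[2]*x[1] + x[3]*x[2] + x[4]*x[3] = -8
  r_xx[0] = x[0]*x[0] + x[1]*x[1] + x[2]*x[2] + x[3]*x[3] + x[4]*x[4] = 27
  r_xx[1] = x[0]*x[1] + x[1]*x[2] + x[2]*x[3] + x[3]*x[4] = -8
  r_xx[2] = x[0]*x[2] + x[1]*x[3] + x[2]*x[4] = 3
  r_xx[3] = x[0]*x[3] + x[1]*x[4] = -4
  r_xx[4] = x[0]*x[4] = -4
r_xx = [-4, -4, 3, -8, 27, -8, 3, -4, -4]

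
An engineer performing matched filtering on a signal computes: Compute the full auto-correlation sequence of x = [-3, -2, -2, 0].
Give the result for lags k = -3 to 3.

r_xx[k] = sum_m x[m]*x[m+k], indexed from 0, for k = -3 to 3:
  r_xx[-3] = x[3]*x[0] = 0
  r_xx[-2] = x[2]*x[0] + x[3]*x[1] = 6
  r_xx[-1] = x[1]*x[0] + x[2]*x[1] + x[3]*x[2] = 10
  r_xx[0] = x[0]*x[0] + x[1]*x[1] + x[2]*x[2] + x[3]*x[3] = 17
  r_xx[1] = x[0]*x[1] + x[1]*x[2] + x[2]*x[3] = 10
  r_xx[2] = x[0]*x[2] + x[1]*x[3] = 6
  r_xx[3] = x[0]*x[3] = 0
r_xx = [0, 6, 10, 17, 10, 6, 0]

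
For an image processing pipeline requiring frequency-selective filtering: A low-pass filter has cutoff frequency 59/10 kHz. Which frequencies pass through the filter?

A low-pass filter passes all frequencies below the cutoff frequency 59/10 kHz and attenuates higher frequencies.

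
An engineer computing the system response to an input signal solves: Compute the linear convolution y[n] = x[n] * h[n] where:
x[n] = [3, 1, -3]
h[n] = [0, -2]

y[n] = sum_k x[k]*h[n-k]. Output length = len(x) + len(h) - 1 = 3 + 2 - 1 = 4.
y[0] = 3*0 = 0
y[1] = 1*0 + 3*-2 = -6
y[2] = -3*0 + 1*-2 = -2
y[3] = -3*-2 = 6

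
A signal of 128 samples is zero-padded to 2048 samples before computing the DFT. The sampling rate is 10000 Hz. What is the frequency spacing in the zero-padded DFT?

Original DFT: N = 128, resolution = f_s/N = 10000/128 = 625/8 Hz
Zero-padded DFT: N = 2048, resolution = f_s/N = 10000/2048 = 625/128 Hz
Zero-padding interpolates the spectrum (finer frequency grid)
but does NOT improve the true spectral resolution (ability to resolve close frequencies).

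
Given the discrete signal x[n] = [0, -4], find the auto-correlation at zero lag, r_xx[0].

The auto-correlation at zero lag r_xx[0] equals the signal energy.
r_xx[0] = sum of x[n]^2 = 0^2 + (-4)^2
= 0 + 16 = 16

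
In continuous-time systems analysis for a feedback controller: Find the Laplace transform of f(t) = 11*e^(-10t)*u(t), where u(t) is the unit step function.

Standard Laplace transform pair:
e^(-at)*u(t) <-> 1/(s+a)
With a = 10: L{11*e^(-10t)*u(t)} = 11/(s+10), ROC: Re(s) > -10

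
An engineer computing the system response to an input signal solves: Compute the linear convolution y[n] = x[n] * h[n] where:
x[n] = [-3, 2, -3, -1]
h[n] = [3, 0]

y[n] = sum_k x[k]*h[n-k]. Output length = len(x) + len(h) - 1 = 4 + 2 - 1 = 5.
y[0] = -3*3 = -9
y[1] = 2*3 + -3*0 = 6
y[2] = -3*3 + 2*0 = -9
y[3] = -1*3 + -3*0 = -3
y[4] = -1*0 = 0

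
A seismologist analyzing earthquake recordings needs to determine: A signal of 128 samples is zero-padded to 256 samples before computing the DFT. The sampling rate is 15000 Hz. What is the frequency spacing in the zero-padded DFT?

Original DFT: N = 128, resolution = f_s/N = 15000/128 = 1875/16 Hz
Zero-padded DFT: N = 256, resolution = f_s/N = 15000/256 = 1875/32 Hz
Zero-padding interpolates the spectrum (finer frequency grid)
but does NOT improve the true spectral resolution (ability to resolve close frequencies).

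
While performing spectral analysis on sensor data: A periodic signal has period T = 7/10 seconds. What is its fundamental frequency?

The fundamental frequency is the reciprocal of the period.
f = 1/T = 1/(7/10) = 10/7 Hz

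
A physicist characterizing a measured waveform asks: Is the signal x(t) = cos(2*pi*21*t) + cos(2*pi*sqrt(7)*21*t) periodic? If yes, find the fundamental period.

f1 = 21 Hz, f2 = 21*sqrt(7) Hz
Ratio f2/f1 = sqrt(7), which is irrational.
Since the frequency ratio is irrational, no common period exists.
The signal is not periodic.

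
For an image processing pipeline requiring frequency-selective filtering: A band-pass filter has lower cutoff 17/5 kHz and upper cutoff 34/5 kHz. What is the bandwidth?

Bandwidth = f_high - f_low
= 34/5 kHz - 17/5 kHz = 17/5 kHz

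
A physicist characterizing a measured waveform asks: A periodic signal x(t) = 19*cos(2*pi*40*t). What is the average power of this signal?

Average power of A*cos(wt) is A^2/2.
P = 19^2 / 2 = 361/2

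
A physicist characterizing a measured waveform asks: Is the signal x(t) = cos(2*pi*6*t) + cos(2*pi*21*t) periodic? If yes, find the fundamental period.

f1 = 6 Hz, f2 = 21 Hz
Period T1 = 1/6, T2 = 1/21
Ratio T1/T2 = 21/6, which is rational.
The signal is periodic with fundamental period T = 1/GCD(6,21) = 1/3 s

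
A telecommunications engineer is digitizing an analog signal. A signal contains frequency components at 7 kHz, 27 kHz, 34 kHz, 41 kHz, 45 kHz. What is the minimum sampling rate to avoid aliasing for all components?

The highest frequency component is f_max = 45 kHz.
Nyquist rate = 2 * f_max = 2 * 45 kHz = 90 kHz.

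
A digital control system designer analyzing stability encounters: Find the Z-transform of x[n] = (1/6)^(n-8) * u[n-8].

Time-shifting property: if X(z) = Z{x[n]}, then Z{x[n-d]} = z^(-d) * X(z)
X(z) = z/(z - 1/6) for x[n] = (1/6)^n * u[n]
Z{x[n-8]} = z^(-8) * z/(z - 1/6) = z^(-7)/(z - 1/6)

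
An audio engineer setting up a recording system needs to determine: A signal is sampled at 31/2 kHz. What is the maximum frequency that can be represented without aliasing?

The maximum frequency that can be represented without aliasing
is the Nyquist frequency: f_max = f_s / 2 = 31/2 kHz / 2 = 31/4 kHz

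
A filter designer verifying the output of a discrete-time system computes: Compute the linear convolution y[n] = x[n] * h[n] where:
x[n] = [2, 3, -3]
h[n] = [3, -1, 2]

y[n] = sum_k x[k]*h[n-k]. Output length = len(x) + len(h) - 1 = 3 + 3 - 1 = 5.
y[0] = 2*3 = 6
y[1] = 3*3 + 2*-1 = 7
y[2] = -3*3 + 3*-1 + 2*2 = -8
y[3] = -3*-1 + 3*2 = 9
y[4] = -3*2 = -6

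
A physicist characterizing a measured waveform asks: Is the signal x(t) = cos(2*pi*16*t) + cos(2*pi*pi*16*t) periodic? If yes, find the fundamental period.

f1 = 16 Hz, f2 = 16*pi Hz
Ratio f2/f1 = pi, which is irrational.
Since the frequency ratio is irrational, no common period exists.
The signal is not periodic.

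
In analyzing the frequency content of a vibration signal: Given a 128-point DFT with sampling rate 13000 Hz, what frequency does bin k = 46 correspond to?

The frequency of DFT bin k is: f_k = k * f_s / N
f_46 = 46 * 13000 / 128 = 37375/8 Hz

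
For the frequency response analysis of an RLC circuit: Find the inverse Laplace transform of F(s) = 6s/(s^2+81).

Standard pair: s/(s^2+w^2) <-> cos(wt)*u(t)
With k=6, w=9: f(t) = 6*cos(9t)*u(t)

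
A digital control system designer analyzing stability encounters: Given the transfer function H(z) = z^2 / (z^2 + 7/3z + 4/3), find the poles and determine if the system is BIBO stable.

Poles are roots of the denominator: z^2 + 7/3z + 4/3 = 0.
Quadratic formula: z = [-(7/3) +/- sqrt((7/3)^2 - 4*(4/3))] / 2
Discriminant = 49/9 - 16/3 = 1/9; sqrt = 1/3.
z = (-7/3 +/- 1/3) / 2 => z = -1 or z = -4/3.
|p1| = 4/3, |p2| = 1.
For BIBO stability, all poles must lie inside the unit circle (|p| < 1).
System is UNSTABLE since at least one |p| >= 1.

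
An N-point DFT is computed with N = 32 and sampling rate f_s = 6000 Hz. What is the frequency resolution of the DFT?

DFT frequency resolution = f_s / N
= 6000 / 32 = 375/2 Hz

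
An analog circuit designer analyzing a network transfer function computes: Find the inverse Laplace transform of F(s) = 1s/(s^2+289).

Standard pair: s/(s^2+w^2) <-> cos(wt)*u(t)
With k=1, w=17: f(t) = cos(17t)*u(t)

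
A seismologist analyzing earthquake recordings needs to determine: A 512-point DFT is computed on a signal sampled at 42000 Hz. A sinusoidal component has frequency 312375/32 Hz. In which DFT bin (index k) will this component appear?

DFT frequency resolution = f_s/N = 42000/512 = 2625/32 Hz
Bin index k = f_signal / resolution = 312375/32 / 2625/32 = 119
The signal frequency 312375/32 Hz falls in DFT bin k = 119.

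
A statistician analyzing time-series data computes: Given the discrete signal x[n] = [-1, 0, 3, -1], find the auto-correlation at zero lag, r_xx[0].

The auto-correlation at zero lag r_xx[0] equals the signal energy.
r_xx[0] = sum of x[n]^2 = (-1)^2 + 0^2 + 3^2 + (-1)^2
= 1 + 0 + 9 + 1 = 11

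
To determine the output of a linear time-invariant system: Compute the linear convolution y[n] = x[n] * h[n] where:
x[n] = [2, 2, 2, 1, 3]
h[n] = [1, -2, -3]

y[n] = sum_k x[k]*h[n-k]. Output length = len(x) + len(h) - 1 = 5 + 3 - 1 = 7.
y[0] = 2*1 = 2
y[1] = 2*1 + 2*-2 = -2
y[2] = 2*1 + 2*-2 + 2*-3 = -8
y[3] = 1*1 + 2*-2 + 2*-3 = -9
y[4] = 3*1 + 1*-2 + 2*-3 = -5
y[5] = 3*-2 + 1*-3 = -9
y[6] = 3*-3 = -9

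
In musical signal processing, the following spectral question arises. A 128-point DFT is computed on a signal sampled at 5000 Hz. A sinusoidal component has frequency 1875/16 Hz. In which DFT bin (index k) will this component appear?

DFT frequency resolution = f_s/N = 5000/128 = 625/16 Hz
Bin index k = f_signal / resolution = 1875/16 / 625/16 = 3
The signal frequency 1875/16 Hz falls in DFT bin k = 3.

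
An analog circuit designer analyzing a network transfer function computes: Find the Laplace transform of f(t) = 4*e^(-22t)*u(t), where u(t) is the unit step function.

Standard Laplace transform pair:
e^(-at)*u(t) <-> 1/(s+a)
With a = 22: L{4*e^(-22t)*u(t)} = 4/(s+22), ROC: Re(s) > -22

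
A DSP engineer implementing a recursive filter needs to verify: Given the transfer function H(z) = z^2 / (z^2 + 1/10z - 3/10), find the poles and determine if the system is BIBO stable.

Poles are roots of the denominator: z^2 + 1/10z - 3/10 = 0.
Quadratic formula: z = [-(1/10) +/- sqrt((1/10)^2 - 4*(-3/10))] / 2
Discriminant = 1/100 + 6/5 = 121/100; sqrt = 11/10.
z = (-1/10 +/- 11/10) / 2 => z = 1/2 or z = -3/5.
|p1| = 1/2, |p2| = 3/5.
For BIBO stability, all poles must lie inside the unit circle (|p| < 1).
System is STABLE since both |p| < 1.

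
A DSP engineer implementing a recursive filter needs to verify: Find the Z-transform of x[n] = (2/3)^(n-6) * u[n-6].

Time-shifting property: if X(z) = Z{x[n]}, then Z{x[n-d]} = z^(-d) * X(z)
X(z) = z/(z - 2/3) for x[n] = (2/3)^n * u[n]
Z{x[n-6]} = z^(-6) * z/(z - 2/3) = z^(-5)/(z - 2/3)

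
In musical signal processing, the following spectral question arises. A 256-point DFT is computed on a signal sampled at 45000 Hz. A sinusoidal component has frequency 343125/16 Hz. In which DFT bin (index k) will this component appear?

DFT frequency resolution = f_s/N = 45000/256 = 5625/32 Hz
Bin index k = f_signal / resolution = 343125/16 / 5625/32 = 122
The signal frequency 343125/16 Hz falls in DFT bin k = 122.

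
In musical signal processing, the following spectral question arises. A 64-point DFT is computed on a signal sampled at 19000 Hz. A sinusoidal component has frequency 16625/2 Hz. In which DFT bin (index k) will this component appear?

DFT frequency resolution = f_s/N = 19000/64 = 2375/8 Hz
Bin index k = f_signal / resolution = 16625/2 / 2375/8 = 28
The signal frequency 16625/2 Hz falls in DFT bin k = 28.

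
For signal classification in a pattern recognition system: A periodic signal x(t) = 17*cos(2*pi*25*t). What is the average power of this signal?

Average power of A*cos(wt) is A^2/2.
P = 17^2 / 2 = 289/2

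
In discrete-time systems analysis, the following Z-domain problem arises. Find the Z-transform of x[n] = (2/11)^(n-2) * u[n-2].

Time-shifting property: if X(z) = Z{x[n]}, then Z{x[n-d]} = z^(-d) * X(z)
X(z) = z/(z - 2/11) for x[n] = (2/11)^n * u[n]
Z{x[n-2]} = z^(-2) * z/(z - 2/11) = z^(-1)/(z - 2/11)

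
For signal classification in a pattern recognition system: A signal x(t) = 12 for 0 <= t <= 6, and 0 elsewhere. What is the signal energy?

Energy = integral of |x(t)|^2 dt over the signal duration
= 12^2 * 6 = 144 * 6 = 864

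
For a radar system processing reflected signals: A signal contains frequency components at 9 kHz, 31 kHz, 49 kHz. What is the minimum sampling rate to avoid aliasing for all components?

The highest frequency component is f_max = 49 kHz.
Nyquist rate = 2 * f_max = 2 * 49 kHz = 98 kHz.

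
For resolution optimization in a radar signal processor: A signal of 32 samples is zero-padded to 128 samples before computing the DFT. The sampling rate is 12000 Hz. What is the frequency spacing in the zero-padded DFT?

Original DFT: N = 32, resolution = f_s/N = 12000/32 = 375 Hz
Zero-padded DFT: N = 128, resolution = f_s/N = 12000/128 = 375/4 Hz
Zero-padding interpolates the spectrum (finer frequency grid)
but does NOT improve the true spectral resolution (ability to resolve close frequencies).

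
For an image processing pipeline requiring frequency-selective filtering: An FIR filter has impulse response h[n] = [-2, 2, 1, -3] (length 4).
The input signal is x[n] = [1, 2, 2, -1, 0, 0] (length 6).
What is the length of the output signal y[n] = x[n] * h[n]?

For linear convolution, the output length is:
len(y) = len(x) + len(h) - 1 = 6 + 4 - 1 = 9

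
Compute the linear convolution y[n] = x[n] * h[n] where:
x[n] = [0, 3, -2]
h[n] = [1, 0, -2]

y[n] = sum_k x[k]*h[n-k]. Output length = len(x) + len(h) - 1 = 3 + 3 - 1 = 5.
y[0] = 0*1 = 0
y[1] = 3*1 + 0*0 = 3
y[2] = -2*1 + 3*0 + 0*-2 = -2
y[3] = -2*0 + 3*-2 = -6
y[4] = -2*-2 = 4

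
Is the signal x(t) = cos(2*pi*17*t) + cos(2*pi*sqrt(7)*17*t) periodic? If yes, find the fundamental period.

f1 = 17 Hz, f2 = 17*sqrt(7) Hz
Ratio f2/f1 = sqrt(7), which is irrational.
Since the frequency ratio is irrational, no common period exists.
The signal is not periodic.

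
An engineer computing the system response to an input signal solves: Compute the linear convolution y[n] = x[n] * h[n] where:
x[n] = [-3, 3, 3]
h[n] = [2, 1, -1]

y[n] = sum_k x[k]*h[n-k]. Output length = len(x) + len(h) - 1 = 3 + 3 - 1 = 5.
y[0] = -3*2 = -6
y[1] = 3*2 + -3*1 = 3
y[2] = 3*2 + 3*1 + -3*-1 = 12
y[3] = 3*1 + 3*-1 = 0
y[4] = 3*-1 = -3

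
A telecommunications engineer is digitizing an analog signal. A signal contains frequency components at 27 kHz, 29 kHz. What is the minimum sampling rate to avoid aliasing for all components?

The highest frequency component is f_max = 29 kHz.
Nyquist rate = 2 * f_max = 2 * 29 kHz = 58 kHz.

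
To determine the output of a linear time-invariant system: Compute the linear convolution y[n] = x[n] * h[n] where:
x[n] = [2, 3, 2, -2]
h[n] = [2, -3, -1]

y[n] = sum_k x[k]*h[n-k]. Output length = len(x) + len(h) - 1 = 4 + 3 - 1 = 6.
y[0] = 2*2 = 4
y[1] = 3*2 + 2*-3 = 0
y[2] = 2*2 + 3*-3 + 2*-1 = -7
y[3] = -2*2 + 2*-3 + 3*-1 = -13
y[4] = -2*-3 + 2*-1 = 4
y[5] = -2*-1 = 2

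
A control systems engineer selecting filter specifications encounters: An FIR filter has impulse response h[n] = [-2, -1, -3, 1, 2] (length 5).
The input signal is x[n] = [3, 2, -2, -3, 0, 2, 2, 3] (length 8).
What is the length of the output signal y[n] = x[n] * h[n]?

For linear convolution, the output length is:
len(y) = len(x) + len(h) - 1 = 8 + 5 - 1 = 12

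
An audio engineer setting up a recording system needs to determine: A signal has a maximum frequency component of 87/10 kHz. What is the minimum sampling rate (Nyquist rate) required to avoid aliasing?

By the Nyquist-Shannon sampling theorem,
the minimum sampling rate (Nyquist rate) must be at least 2 * f_max.
Nyquist rate = 2 * 87/10 kHz = 87/5 kHz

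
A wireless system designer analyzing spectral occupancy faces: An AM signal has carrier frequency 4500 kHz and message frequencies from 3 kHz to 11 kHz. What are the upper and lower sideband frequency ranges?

Upper sideband (USB) = fc + [fm_low, fm_high] = 4500 + [3, 11] = [4503, 4511] kHz
Lower sideband (LSB) = fc - [fm_high, fm_low] = 4500 - [11, 3] = [4489, 4497] kHz
Total occupied spectrum: 4489 kHz to 4511 kHz (plus carrier at 4500 kHz)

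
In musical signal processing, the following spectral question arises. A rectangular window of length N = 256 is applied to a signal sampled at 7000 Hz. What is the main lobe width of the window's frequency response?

For a rectangular window of length N,
the main lobe width in frequency is 2*f_s/N.
= 2*7000/256 = 875/16 Hz
This determines the minimum frequency separation for resolving two sinusoids.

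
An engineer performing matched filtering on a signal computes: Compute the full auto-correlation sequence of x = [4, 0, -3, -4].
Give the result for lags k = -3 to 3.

r_xx[k] = sum_m x[m]*x[m+k], indexed from 0, for k = -3 to 3:
  r_xx[-3] = x[3]*x[0] = -16
  r_xx[-2] = x[2]*x[0] + x[3]*x[1] = -12
  r_xx[-1] = x[1]*x[0] + x[2]*x[1] + x[3]*x[2] = 12
  r_xx[0] = x[0]*x[0] + x[1]*x[1] + x[2]*x[2] + x[3]*x[3] = 41
  r_xx[1] = x[0]*x[1] + x[1]*x[2] + x[2]*x[3] = 12
  r_xx[2] = x[0]*x[2] + x[1]*x[3] = -12
  r_xx[3] = x[0]*x[3] = -16
r_xx = [-16, -12, 12, 41, 12, -12, -16]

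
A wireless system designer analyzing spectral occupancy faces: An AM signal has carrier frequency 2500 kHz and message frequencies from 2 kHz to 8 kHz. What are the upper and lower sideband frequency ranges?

Upper sideband (USB) = fc + [fm_low, fm_high] = 2500 + [2, 8] = [2502, 2508] kHz
Lower sideband (LSB) = fc - [fm_high, fm_low] = 2500 - [8, 2] = [2492, 2498] kHz
Total occupied spectrum: 2492 kHz to 2508 kHz (plus carrier at 2500 kHz)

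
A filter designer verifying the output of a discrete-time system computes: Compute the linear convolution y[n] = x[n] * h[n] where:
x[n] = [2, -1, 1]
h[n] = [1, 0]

y[n] = sum_k x[k]*h[n-k]. Output length = len(x) + len(h) - 1 = 3 + 2 - 1 = 4.
y[0] = 2*1 = 2
y[1] = -1*1 + 2*0 = -1
y[2] = 1*1 + -1*0 = 1
y[3] = 1*0 = 0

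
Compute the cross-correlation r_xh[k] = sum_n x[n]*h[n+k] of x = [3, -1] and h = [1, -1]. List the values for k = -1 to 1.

Both sequences indexed from 0 and zero outside their support.
Lags with overlap: k = -1 to 1.
  r_xh[-1] = x[1]*h[0] = -1
  r_xh[0] = x[0]*h[0] + x[1]*h[1] = 4
  r_xh[1] = x[0]*h[1] = -3
r_xh = [-1, 4, -3] (for k = -1, ..., 1)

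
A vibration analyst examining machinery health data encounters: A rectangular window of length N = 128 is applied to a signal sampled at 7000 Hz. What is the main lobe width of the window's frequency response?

For a rectangular window of length N,
the main lobe width in frequency is 2*f_s/N.
= 2*7000/128 = 875/8 Hz
This determines the minimum frequency separation for resolving two sinusoids.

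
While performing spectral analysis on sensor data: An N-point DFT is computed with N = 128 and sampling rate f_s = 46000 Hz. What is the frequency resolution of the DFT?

DFT frequency resolution = f_s / N
= 46000 / 128 = 2875/8 Hz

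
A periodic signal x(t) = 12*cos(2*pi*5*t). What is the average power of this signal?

Average power of A*cos(wt) is A^2/2.
P = 12^2 / 2 = 144/2 = 72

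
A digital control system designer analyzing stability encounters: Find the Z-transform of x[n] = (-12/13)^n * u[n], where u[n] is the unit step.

The Z-transform of a^n * u[n] is z/(z-a) for |z| > |a|.
Here a = -12/13, so X(z) = z/(z - (-12/13)) = 13z/(13z + 12)
ROC: |z| > 12/13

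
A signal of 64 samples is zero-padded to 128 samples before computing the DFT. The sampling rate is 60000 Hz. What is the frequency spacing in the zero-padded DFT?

Original DFT: N = 64, resolution = f_s/N = 60000/64 = 1875/2 Hz
Zero-padded DFT: N = 128, resolution = f_s/N = 60000/128 = 1875/4 Hz
Zero-padding interpolates the spectrum (finer frequency grid)
but does NOT improve the true spectral resolution (ability to resolve close frequencies).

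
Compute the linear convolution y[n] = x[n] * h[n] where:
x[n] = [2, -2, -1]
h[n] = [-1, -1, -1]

y[n] = sum_k x[k]*h[n-k]. Output length = len(x) + len(h) - 1 = 3 + 3 - 1 = 5.
y[0] = 2*-1 = -2
y[1] = -2*-1 + 2*-1 = 0
y[2] = -1*-1 + -2*-1 + 2*-1 = 1
y[3] = -1*-1 + -2*-1 = 3
y[4] = -1*-1 = 1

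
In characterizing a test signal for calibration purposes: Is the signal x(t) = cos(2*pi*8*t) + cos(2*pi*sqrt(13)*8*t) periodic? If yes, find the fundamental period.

f1 = 8 Hz, f2 = 8*sqrt(13) Hz
Ratio f2/f1 = sqrt(13), which is irrational.
Since the frequency ratio is irrational, no common period exists.
The signal is not periodic.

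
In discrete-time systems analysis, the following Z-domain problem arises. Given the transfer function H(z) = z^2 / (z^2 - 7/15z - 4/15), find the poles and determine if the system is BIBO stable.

Poles are roots of the denominator: z^2 - 7/15z - 4/15 = 0.
Quadratic formula: z = [-(-7/15) +/- sqrt((-7/15)^2 - 4*(-4/15))] / 2
Discriminant = 49/225 + 16/15 = 289/225; sqrt = 17/15.
z = (7/15 +/- 17/15) / 2 => z = 4/5 or z = -1/3.
|p1| = 4/5, |p2| = 1/3.
For BIBO stability, all poles must lie inside the unit circle (|p| < 1).
System is STABLE since both |p| < 1.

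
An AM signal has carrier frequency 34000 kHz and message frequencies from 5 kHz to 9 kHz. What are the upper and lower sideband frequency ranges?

Upper sideband (USB) = fc + [fm_low, fm_high] = 34000 + [5, 9] = [34005, 34009] kHz
Lower sideband (LSB) = fc - [fm_high, fm_low] = 34000 - [9, 5] = [33991, 33995] kHz
Total occupied spectrum: 33991 kHz to 34009 kHz (plus carrier at 34000 kHz)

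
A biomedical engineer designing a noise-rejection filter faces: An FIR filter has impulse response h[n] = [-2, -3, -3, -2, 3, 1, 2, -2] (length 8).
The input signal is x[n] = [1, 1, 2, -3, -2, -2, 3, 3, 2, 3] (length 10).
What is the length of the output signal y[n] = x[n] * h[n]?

For linear convolution, the output length is:
len(y) = len(x) + len(h) - 1 = 10 + 8 - 1 = 17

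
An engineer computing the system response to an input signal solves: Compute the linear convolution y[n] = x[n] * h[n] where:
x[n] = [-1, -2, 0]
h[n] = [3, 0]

y[n] = sum_k x[k]*h[n-k]. Output length = len(x) + len(h) - 1 = 3 + 2 - 1 = 4.
y[0] = -1*3 = -3
y[1] = -2*3 + -1*0 = -6
y[2] = 0*3 + -2*0 = 0
y[3] = 0*0 = 0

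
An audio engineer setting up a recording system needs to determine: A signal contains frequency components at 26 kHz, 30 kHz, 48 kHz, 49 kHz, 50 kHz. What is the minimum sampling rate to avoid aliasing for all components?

The highest frequency component is f_max = 50 kHz.
Nyquist rate = 2 * f_max = 2 * 50 kHz = 100 kHz.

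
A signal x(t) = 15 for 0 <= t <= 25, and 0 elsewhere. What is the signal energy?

Energy = integral of |x(t)|^2 dt over the signal duration
= 15^2 * 25 = 225 * 25 = 5625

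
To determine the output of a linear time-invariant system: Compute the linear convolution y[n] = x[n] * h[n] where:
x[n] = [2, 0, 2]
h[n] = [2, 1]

y[n] = sum_k x[k]*h[n-k]. Output length = len(x) + len(h) - 1 = 3 + 2 - 1 = 4.
y[0] = 2*2 = 4
y[1] = 0*2 + 2*1 = 2
y[2] = 2*2 + 0*1 = 4
y[3] = 2*1 = 2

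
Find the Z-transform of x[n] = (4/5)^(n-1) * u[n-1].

Time-shifting property: if X(z) = Z{x[n]}, then Z{x[n-d]} = z^(-d) * X(z)
X(z) = z/(z - 4/5) for x[n] = (4/5)^n * u[n]
Z{x[n-1]} = z^(-1) * z/(z - 4/5) = 1/(z - 4/5)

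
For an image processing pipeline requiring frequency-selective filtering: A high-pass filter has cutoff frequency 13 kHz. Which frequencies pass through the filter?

A high-pass filter passes all frequencies above the cutoff frequency 13 kHz and attenuates lower frequencies.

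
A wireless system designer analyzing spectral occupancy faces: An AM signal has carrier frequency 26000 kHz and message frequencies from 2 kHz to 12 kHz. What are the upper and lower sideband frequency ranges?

Upper sideband (USB) = fc + [fm_low, fm_high] = 26000 + [2, 12] = [26002, 26012] kHz
Lower sideband (LSB) = fc - [fm_high, fm_low] = 26000 - [12, 2] = [25988, 25998] kHz
Total occupied spectrum: 25988 kHz to 26012 kHz (plus carrier at 26000 kHz)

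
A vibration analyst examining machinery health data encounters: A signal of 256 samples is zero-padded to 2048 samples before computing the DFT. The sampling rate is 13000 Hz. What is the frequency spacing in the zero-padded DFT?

Original DFT: N = 256, resolution = f_s/N = 13000/256 = 1625/32 Hz
Zero-padded DFT: N = 2048, resolution = f_s/N = 13000/2048 = 1625/256 Hz
Zero-padding interpolates the spectrum (finer frequency grid)
but does NOT improve the true spectral resolution (ability to resolve close frequencies).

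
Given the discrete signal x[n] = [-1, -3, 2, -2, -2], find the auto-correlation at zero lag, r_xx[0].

The auto-correlation at zero lag r_xx[0] equals the signal energy.
r_xx[0] = sum of x[n]^2 = (-1)^2 + (-3)^2 + 2^2 + (-2)^2 + (-2)^2
= 1 + 9 + 4 + 4 + 4 = 22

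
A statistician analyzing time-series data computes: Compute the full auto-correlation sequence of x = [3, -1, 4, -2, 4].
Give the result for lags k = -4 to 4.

r_xx[k] = sum_m x[m]*x[m+k], indexed from 0, for k = -4 to 4:
  r_xx[-4] = x[4]*x[0] = 12
  r_xx[-3] = x[3]*x[0] + x[4]*x[1] = -10
  r_xx[-2] = x[2]*x[0] + x[3]*x[1] + x[4]*x[2] = 30
  r_xx[-1] = x[1]*x[0] + x[2]*x[1] + x[3]*x[2] + x[4]*x[3] = -23
  r_xx[0] = x[0]*x[0] + x[1]*x[1] + x[2]*x[2] + x[3]*x[3] + x[4]*x[4] = 46
  r_xx[1] = x[0]*x[1] + x[1]*x[2] + x[2]*x[3] + x[3]*x[4] = -23
  r_xx[2] = x[0]*x[2] + x[1]*x[3] + x[2]*x[4] = 30
  r_xx[3] = x[0]*x[3] + x[1]*x[4] = -10
  r_xx[4] = x[0]*x[4] = 12
r_xx = [12, -10, 30, -23, 46, -23, 30, -10, 12]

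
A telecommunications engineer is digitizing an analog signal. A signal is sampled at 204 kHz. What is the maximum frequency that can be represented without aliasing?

The maximum frequency that can be represented without aliasing
is the Nyquist frequency: f_max = f_s / 2 = 204 kHz / 2 = 102 kHz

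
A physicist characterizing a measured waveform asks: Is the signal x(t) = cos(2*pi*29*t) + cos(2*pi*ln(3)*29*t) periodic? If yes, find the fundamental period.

f1 = 29 Hz, f2 = 29*ln(3) Hz
Ratio f2/f1 = ln(3), which is irrational.
Since the frequency ratio is irrational, no common period exists.
The signal is not periodic.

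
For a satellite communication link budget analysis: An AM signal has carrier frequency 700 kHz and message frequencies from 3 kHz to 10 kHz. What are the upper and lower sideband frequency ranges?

Upper sideband (USB) = fc + [fm_low, fm_high] = 700 + [3, 10] = [703, 710] kHz
Lower sideband (LSB) = fc - [fm_high, fm_low] = 700 - [10, 3] = [690, 697] kHz
Total occupied spectrum: 690 kHz to 710 kHz (plus carrier at 700 kHz)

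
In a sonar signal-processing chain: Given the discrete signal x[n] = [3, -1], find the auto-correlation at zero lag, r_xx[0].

The auto-correlation at zero lag r_xx[0] equals the signal energy.
r_xx[0] = sum of x[n]^2 = 3^2 + (-1)^2
= 9 + 1 = 10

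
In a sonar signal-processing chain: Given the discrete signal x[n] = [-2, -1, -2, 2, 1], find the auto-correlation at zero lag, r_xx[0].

The auto-correlation at zero lag r_xx[0] equals the signal energy.
r_xx[0] = sum of x[n]^2 = (-2)^2 + (-1)^2 + (-2)^2 + 2^2 + 1^2
= 4 + 1 + 4 + 4 + 1 = 14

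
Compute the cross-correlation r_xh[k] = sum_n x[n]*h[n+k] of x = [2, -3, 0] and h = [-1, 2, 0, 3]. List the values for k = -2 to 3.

Both sequences indexed from 0 and zero outside their support.
Lags with overlap: k = -2 to 3.
  r_xh[-2] = x[2]*h[0] = 0
  r_xh[-1] = x[1]*h[0] + x[2]*h[1] = 3
  r_xh[0] = x[0]*h[0] + x[1]*h[1] + x[2]*h[2] = -8
  r_xh[1] = x[0]*h[1] + x[1]*h[2] + x[2]*h[3] = 4
  r_xh[2] = x[0]*h[2] + x[1]*h[3] = -9
  r_xh[3] = x[0]*h[3] = 6
r_xh = [0, 3, -8, 4, -9, 6] (for k = -2, ..., 3)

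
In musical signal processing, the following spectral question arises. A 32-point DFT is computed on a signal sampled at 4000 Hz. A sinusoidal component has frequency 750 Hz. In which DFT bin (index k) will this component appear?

DFT frequency resolution = f_s/N = 4000/32 = 125 Hz
Bin index k = f_signal / resolution = 750 / 125 = 6
The signal frequency 750 Hz falls in DFT bin k = 6.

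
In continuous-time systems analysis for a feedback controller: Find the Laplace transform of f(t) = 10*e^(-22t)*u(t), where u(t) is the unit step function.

Standard Laplace transform pair:
e^(-at)*u(t) <-> 1/(s+a)
With a = 22: L{10*e^(-22t)*u(t)} = 10/(s+22), ROC: Re(s) > -22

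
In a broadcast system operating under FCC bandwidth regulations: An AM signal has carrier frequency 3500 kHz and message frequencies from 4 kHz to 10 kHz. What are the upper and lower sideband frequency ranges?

Upper sideband (USB) = fc + [fm_low, fm_high] = 3500 + [4, 10] = [3504, 3510] kHz
Lower sideband (LSB) = fc - [fm_high, fm_low] = 3500 - [10, 4] = [3490, 3496] kHz
Total occupied spectrum: 3490 kHz to 3510 kHz (plus carrier at 3500 kHz)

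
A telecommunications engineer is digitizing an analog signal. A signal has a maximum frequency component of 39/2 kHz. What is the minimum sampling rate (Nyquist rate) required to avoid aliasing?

By the Nyquist-Shannon sampling theorem,
the minimum sampling rate (Nyquist rate) must be at least 2 * f_max.
Nyquist rate = 2 * 39/2 kHz = 39 kHz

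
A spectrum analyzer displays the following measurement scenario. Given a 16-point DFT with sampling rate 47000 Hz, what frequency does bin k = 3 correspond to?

The frequency of DFT bin k is: f_k = k * f_s / N
f_3 = 3 * 47000 / 16 = 17625/2 Hz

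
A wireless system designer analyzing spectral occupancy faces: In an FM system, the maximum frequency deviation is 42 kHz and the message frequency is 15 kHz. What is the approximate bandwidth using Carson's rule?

Carson's rule: BW = 2*(delta_f + f_m)
= 2*(42 + 15) kHz = 114 kHz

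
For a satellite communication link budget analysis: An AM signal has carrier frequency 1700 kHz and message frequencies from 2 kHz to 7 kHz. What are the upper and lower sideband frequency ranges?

Upper sideband (USB) = fc + [fm_low, fm_high] = 1700 + [2, 7] = [1702, 1707] kHz
Lower sideband (LSB) = fc - [fm_high, fm_low] = 1700 - [7, 2] = [1693, 1698] kHz
Total occupied spectrum: 1693 kHz to 1707 kHz (plus carrier at 1700 kHz)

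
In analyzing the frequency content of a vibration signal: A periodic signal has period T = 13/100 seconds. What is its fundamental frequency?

The fundamental frequency is the reciprocal of the period.
f = 1/T = 1/(13/100) = 100/13 Hz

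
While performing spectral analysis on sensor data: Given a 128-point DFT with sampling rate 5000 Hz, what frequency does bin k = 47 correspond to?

The frequency of DFT bin k is: f_k = k * f_s / N
f_47 = 47 * 5000 / 128 = 29375/16 Hz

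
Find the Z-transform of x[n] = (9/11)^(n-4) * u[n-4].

Time-shifting property: if X(z) = Z{x[n]}, then Z{x[n-d]} = z^(-d) * X(z)
X(z) = z/(z - 9/11) for x[n] = (9/11)^n * u[n]
Z{x[n-4]} = z^(-4) * z/(z - 9/11) = z^(-3)/(z - 9/11)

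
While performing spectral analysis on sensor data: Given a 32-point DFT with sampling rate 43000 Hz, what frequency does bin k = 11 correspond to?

The frequency of DFT bin k is: f_k = k * f_s / N
f_11 = 11 * 43000 / 32 = 59125/4 Hz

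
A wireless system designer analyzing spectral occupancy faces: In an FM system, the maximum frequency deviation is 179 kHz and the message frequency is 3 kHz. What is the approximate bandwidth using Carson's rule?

Carson's rule: BW = 2*(delta_f + f_m)
= 2*(179 + 3) kHz = 364 kHz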